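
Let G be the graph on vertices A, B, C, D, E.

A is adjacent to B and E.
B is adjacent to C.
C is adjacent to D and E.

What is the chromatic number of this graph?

2

B and C are adjacent, so at least 2 colors are needed.
A valid assignment using 2 colors: A=1, B=2, C=1, D=2, E=2. Each edge has distinct colors on its endpoints.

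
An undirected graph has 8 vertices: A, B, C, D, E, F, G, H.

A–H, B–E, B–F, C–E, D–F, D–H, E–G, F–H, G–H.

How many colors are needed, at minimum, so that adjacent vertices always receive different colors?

D, F, H are pairwise adjacent, so at least 3 colors are needed.
3 colors suffice: A=2, B=3, C=2, D=3, E=1, F=2, G=2, H=1. Each edge has distinct colors on its endpoints.

3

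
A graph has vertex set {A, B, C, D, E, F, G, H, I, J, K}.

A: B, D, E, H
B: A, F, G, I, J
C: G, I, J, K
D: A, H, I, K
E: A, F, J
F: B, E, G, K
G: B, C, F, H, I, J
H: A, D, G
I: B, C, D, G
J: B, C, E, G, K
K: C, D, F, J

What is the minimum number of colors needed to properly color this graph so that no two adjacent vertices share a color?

C, G, J are mutually adjacent, so at least 3 colors are needed.
3 colors suffice: color 1 → {A, G, K}; color 2 → {F, H, I, J}; color 3 → {B, C, D, E}. No two adjacent vertices share a color.

3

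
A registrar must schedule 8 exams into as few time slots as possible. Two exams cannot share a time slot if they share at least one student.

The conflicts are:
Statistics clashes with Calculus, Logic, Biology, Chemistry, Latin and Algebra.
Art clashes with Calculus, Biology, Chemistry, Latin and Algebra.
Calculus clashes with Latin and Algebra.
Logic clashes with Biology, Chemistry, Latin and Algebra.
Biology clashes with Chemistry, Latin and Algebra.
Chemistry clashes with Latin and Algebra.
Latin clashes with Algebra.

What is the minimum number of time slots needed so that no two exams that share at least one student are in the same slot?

6

Statistics, Logic, Biology, Chemistry, Latin, Algebra pairwise conflict, so at least 6 time slots are needed.
6 time slots suffice: time slot 1 → {Latin}; time slot 2 → {Algebra}; time slot 3 → {Calculus, Chemistry}; time slot 4 → {Statistics, Art}; time slot 5 → {Biology}; time slot 6 → {Logic}. Every pair that conflicts lands in different time slots.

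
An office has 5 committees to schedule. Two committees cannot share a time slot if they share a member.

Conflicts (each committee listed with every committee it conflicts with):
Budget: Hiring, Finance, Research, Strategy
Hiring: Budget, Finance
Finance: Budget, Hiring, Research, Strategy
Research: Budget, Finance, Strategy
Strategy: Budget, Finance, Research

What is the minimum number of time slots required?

4

Budget, Finance, Research, Strategy are mutually in conflict, so at least 4 time slots are needed.
4 time slots suffice: time slot 1 → {Finance}; time slot 2 → {Budget}; time slot 3 → {Hiring, Research}; time slot 4 → {Strategy}. Every pair that conflicts lands in different time slots.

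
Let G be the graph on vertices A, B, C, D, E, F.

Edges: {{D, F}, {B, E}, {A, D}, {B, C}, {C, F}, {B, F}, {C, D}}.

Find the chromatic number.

3

B, C, F are mutually adjacent, so at least 3 colors are needed.
A valid assignment using 3 colors: A=2, B=1, C=2, D=1, E=2, F=3. Each edge has distinct colors on its endpoints.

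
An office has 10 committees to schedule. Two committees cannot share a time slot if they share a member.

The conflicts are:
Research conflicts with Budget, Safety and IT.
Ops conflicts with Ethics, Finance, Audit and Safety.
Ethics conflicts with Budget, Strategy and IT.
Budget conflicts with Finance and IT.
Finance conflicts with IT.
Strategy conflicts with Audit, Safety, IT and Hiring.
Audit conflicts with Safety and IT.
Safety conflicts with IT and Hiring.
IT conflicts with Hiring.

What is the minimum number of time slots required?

4

Strategy, Audit, Safety, IT pairwise conflict, so at least 4 time slots are needed.
4 time slots suffice: time slot 1 → {Ops, IT}; time slot 2 → {Budget, Safety}; time slot 3 → {Research, Finance, Strategy}; time slot 4 → {Ethics, Audit, Hiring}. Every pair that conflicts lands in different time slots.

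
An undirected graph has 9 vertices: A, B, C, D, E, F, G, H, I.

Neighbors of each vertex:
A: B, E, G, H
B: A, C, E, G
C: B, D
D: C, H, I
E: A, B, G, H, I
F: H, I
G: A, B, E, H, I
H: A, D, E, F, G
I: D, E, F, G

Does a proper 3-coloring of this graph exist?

A, E, G, H form a clique, so at least 4 colors are needed.
So 3 colors are not enough.

No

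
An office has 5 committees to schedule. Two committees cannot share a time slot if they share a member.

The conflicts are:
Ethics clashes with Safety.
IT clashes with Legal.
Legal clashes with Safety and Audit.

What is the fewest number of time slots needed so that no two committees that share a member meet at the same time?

2

Ethics and Safety conflict, so at least 2 time slots are needed.
2 time slots suffice: time slot 1 → {Ethics, Legal}; time slot 2 → {IT, Safety, Audit}. Each listed conflict is separated.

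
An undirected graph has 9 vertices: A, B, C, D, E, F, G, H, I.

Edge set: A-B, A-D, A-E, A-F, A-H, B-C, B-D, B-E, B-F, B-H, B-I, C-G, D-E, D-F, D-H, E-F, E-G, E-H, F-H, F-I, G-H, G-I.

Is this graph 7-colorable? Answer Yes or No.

Yes

The chromatic number is 6. A, B, D, E, F, H are pairwise adjacent (a clique of size 6), so at least 6 colors are needed.
6 colors suffice: color 1 → {B, G}; color 2 → {C, H, I}; color 3 → {F}; color 4 → {E}; color 5 → {A}; color 6 → {D}.
Since 7 ≥ 6, a proper 7-coloring certainly exists.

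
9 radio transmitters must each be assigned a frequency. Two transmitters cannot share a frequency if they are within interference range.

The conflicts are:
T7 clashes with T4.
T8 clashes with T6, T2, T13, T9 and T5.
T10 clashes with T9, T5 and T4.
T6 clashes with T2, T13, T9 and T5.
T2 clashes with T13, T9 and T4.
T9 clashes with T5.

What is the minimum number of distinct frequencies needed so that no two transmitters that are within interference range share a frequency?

4

T8, T6, T2, T9 all conflict with each other, so at least 4 frequencies are needed.
Using 4 frequencies: T7=1, T8=3, T10=3, T6=4, T2=1, T13=2, T9=2, T5=1, T4=2. Every pair that conflicts lands in different frequencies.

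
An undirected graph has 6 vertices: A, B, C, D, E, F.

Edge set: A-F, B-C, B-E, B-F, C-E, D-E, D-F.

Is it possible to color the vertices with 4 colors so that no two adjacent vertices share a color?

Yes

The chromatic number is 3. B, C, E form a triangle, so at least 3 colors are needed.
3 colors suffice: color red → {E, F}; color blue → {A, B, D}; color green → {C}.
Since 4 ≥ 3, a proper 4-coloring certainly exists.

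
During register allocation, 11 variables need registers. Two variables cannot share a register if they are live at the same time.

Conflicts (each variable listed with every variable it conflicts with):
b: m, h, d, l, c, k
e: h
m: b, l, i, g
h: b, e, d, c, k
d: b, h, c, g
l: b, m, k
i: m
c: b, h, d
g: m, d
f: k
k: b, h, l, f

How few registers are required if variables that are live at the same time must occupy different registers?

b, h, d, c pairwise conflict, so at least 4 registers are needed.
4 registers suffice: register 1 → {b, e, i, g, f}; register 2 → {m, h}; register 3 → {d, k}; register 4 → {l, c}. No two conflicting variables share a register.

4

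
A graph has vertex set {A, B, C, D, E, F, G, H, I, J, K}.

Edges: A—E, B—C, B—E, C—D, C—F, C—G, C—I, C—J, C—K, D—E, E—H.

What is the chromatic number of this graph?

C and D are adjacent, so at least 2 colors are needed.
2 colors suffice: color 1 → {C, E}; color 2 → {A, B, D, F, G, H, I, J, K}. Each edge has distinct colors on its endpoints.

2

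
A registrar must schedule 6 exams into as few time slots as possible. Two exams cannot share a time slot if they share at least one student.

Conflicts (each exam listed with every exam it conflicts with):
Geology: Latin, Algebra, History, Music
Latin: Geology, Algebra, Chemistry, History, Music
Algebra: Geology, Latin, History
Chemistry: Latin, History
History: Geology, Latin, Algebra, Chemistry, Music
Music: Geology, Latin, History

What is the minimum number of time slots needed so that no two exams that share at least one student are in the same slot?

Geology, Latin, History, Music are mutually in conflict, so at least 4 time slots are needed.
4 time slots suffice: time slot 1 → {Latin}; time slot 2 → {History}; time slot 3 → {Geology, Chemistry}; time slot 4 → {Algebra, Music}. No two conflicting exams share a time slot.

4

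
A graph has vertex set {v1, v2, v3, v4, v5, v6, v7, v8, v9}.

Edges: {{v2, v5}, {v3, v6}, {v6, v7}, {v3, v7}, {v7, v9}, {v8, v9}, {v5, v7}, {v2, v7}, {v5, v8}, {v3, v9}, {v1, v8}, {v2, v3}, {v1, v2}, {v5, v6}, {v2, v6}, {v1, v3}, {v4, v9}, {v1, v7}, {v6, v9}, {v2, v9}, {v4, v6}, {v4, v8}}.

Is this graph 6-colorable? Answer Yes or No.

The chromatic number is 5. v2, v3, v6, v7, v9 are mutually adjacent (a clique of size 5), so at least 5 colors are needed.
5 colors suffice: color 1 → {v6, v8}; color 2 → {v4, v7}; color 3 → {v1, v5, v9}; color 4 → {v2}; color 5 → {v3}.
Since 6 ≥ 5, a proper 6-coloring certainly exists.

Yes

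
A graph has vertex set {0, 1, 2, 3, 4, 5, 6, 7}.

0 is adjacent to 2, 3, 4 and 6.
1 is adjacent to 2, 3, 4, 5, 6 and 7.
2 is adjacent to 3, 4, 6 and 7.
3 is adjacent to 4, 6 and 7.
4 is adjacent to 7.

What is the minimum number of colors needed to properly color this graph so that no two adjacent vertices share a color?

5

1, 2, 3, 4, 7 are pairwise adjacent (a clique of size 5), so at least 5 colors are needed.
5 colors suffice: color a → {0, 1}; color b → {3, 5}; color c → {2}; color d → {4, 6}; color e → {7}. Each edge has distinct colors on its endpoints.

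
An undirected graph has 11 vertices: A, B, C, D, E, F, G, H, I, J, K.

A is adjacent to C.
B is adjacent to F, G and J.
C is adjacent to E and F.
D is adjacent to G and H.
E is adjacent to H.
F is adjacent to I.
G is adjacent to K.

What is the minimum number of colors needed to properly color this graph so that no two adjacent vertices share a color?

3

The cycle G-D-H-E-C-F-B-G has odd length 7, so it cannot be 2-colored; at least 3 colors are needed.
3 colors suffice: color 1 → {C, G, H, I, J}; color 2 → {A, B, D, E, K}; color 3 → {F}. Each edge has distinct colors on its endpoints.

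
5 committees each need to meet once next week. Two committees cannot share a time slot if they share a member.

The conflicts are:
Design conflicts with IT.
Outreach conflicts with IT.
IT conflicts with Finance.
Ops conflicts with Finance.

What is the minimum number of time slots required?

2

IT and Finance conflict, so at least 2 time slots are needed.
2 time slots suffice: time slot 1 → {IT, Ops}; time slot 2 → {Design, Outreach, Finance}. Each listed conflict is separated.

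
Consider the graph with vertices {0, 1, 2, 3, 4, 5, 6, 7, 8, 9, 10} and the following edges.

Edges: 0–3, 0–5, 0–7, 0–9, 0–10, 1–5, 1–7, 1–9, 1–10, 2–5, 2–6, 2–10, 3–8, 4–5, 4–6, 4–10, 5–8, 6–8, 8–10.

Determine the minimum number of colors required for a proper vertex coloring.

4 and 10 are adjacent, so at least 2 colors are needed.
2 colors suffice: color red → {0, 1, 2, 4, 8}; color blue → {3, 5, 6, 7, 9, 10}. Every edge joins two different colors.

2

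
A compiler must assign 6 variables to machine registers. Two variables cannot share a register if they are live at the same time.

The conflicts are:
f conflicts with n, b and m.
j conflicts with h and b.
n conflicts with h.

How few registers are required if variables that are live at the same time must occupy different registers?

3

The cycle j-b-f-n-h-j has odd length 5, so it cannot be 2-colored; at least 3 registers are needed.
Using 3 registers: f=1, j=1, n=3, h=2, b=2, m=2. Every pair that conflicts lands in different registers.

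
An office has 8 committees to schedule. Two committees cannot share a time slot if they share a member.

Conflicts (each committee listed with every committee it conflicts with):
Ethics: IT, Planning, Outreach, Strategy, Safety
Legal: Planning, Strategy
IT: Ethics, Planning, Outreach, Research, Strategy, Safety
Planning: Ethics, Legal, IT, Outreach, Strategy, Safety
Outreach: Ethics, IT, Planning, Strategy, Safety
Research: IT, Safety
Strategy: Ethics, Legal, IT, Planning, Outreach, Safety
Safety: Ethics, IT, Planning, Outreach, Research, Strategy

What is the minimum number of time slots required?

Ethics, IT, Planning, Outreach, Strategy, Safety are mutually in conflict, so at least 6 time slots are needed.
6 time slots suffice: Ethics=6, Legal=2, IT=2, Planning=3, Outreach=5, Research=1, Strategy=1, Safety=4. Each listed conflict is separated.

6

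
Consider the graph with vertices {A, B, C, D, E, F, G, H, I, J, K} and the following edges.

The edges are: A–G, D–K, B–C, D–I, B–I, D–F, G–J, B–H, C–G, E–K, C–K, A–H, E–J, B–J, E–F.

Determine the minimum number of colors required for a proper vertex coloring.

3

The cycle E-J-B-C-K-E has odd length 5, so it cannot be 2-colored; at least 3 colors are needed.
3 colors suffice: color 1 → {B, F, G, K}; color 2 → {A, C, D, J}; color 3 → {E, H, I}. No two adjacent vertices share a color.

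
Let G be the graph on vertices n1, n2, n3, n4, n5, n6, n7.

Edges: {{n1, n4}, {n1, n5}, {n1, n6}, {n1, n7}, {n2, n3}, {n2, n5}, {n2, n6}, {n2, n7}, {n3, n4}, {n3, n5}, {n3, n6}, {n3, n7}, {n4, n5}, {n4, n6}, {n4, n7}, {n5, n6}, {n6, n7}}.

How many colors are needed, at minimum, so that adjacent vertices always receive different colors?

4

n3, n4, n6, n7 are mutually adjacent (a clique of size 4), so at least 4 colors are needed.
4 colors suffice: color 1 → {n6}; color 2 → {n2, n4}; color 3 → {n5, n7}; color 4 → {n1, n3}. Each edge has distinct colors on its endpoints.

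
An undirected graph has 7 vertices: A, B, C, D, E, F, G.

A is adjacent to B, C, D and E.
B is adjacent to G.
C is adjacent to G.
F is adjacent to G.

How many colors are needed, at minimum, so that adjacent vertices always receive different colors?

2

F and G are adjacent, so at least 2 colors are needed.
2 colors suffice: color red → {A, G}; color blue → {B, C, D, E, F}. No two adjacent vertices share a color.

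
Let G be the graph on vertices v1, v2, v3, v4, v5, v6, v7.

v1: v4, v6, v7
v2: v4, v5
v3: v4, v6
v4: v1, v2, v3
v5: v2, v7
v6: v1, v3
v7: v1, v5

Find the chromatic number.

The cycle v1-v7-v5-v2-v4-v1 has odd length 5, so it cannot be 2-colored; at least 3 colors are needed.
3 colors suffice: v1=1, v2=3, v3=1, v4=2, v5=1, v6=2, v7=2. No two adjacent vertices share a color.

3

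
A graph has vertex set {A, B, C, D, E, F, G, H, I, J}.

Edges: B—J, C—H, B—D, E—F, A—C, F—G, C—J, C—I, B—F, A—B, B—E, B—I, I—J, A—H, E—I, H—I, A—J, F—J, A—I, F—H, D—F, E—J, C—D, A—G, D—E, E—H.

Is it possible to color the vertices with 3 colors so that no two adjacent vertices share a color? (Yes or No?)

B, D, E, F are pairwise adjacent (a clique of size 4), so at least 4 colors are needed.
So 3 colors are not enough.

No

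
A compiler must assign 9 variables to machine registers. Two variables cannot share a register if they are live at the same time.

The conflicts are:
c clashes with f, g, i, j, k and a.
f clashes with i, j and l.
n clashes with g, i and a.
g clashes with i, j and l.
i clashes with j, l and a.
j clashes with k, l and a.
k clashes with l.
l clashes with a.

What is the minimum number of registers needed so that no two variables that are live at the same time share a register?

4

c, g, i, j all conflict with each other, so at least 4 registers are needed.
4 registers suffice: register 1 → {i, k}; register 2 → {n, j}; register 3 → {c, l}; register 4 → {f, g, a}. Every pair that conflicts lands in different registers.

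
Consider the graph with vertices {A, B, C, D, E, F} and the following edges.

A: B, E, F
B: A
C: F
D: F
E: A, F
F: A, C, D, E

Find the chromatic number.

A, E, F are pairwise adjacent, so at least 3 colors are needed.
3 colors suffice: A=2, B=1, C=2, D=2, E=3, F=1. Every edge joins two different colors.

3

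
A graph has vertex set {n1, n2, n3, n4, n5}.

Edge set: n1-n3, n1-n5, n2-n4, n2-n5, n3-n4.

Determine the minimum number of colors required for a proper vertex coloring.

3

The cycle n3-n4-n2-n5-n1-n3 has odd length 5, so it cannot be 2-colored; at least 3 colors are needed.
A valid assignment using 3 colors: n1=1, n2=1, n3=2, n4=3, n5=2. No two adjacent vertices share a color.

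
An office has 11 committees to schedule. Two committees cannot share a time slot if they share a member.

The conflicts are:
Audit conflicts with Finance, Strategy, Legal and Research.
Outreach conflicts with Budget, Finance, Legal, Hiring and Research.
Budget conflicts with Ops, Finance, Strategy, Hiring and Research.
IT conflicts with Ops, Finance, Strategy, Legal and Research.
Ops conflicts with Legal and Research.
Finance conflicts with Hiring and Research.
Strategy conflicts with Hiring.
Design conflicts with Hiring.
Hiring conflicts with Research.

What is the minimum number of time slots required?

Outreach, Budget, Finance, Hiring, Research pairwise conflict, so at least 5 time slots are needed.
A valid assignment using 5 time slots: Audit=3, Outreach=5, Budget=3, IT=3, Ops=2, Finance=2, Strategy=1, Design=1, Legal=1, Hiring=4, Research=1. Every pair that conflicts lands in different time slots.

5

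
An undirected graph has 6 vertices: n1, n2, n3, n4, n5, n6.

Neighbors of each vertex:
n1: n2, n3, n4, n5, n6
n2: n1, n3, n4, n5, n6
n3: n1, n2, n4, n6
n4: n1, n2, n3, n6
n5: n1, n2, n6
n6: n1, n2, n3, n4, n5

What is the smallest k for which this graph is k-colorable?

5

n1, n2, n3, n4, n6 form a clique, so at least 5 colors are needed.
5 colors suffice: color red → {n1}; color blue → {n6}; color green → {n2}; color yellow → {n4, n5}; color purple → {n3}. Each edge has distinct colors on its endpoints.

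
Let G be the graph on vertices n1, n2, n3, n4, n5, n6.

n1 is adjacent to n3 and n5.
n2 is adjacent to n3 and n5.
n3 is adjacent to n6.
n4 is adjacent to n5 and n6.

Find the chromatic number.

3

The cycle n6-n3-n2-n5-n4-n6 has odd length 5, so it cannot be 2-colored; at least 3 colors are needed.
3 colors suffice: color 1 → {n3, n5}; color 2 → {n1, n2, n6}; color 3 → {n4}. Every edge joins two different colors.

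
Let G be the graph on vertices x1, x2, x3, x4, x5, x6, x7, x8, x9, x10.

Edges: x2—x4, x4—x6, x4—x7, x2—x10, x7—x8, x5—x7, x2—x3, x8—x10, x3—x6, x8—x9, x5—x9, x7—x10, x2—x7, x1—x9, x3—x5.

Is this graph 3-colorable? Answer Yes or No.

Yes

The chromatic number is 3. x7, x8, x10 are mutually adjacent, so at least 3 colors are needed.
3 colors suffice: color 1 → {x3, x7, x9}; color 2 → {x1, x2, x5, x6, x8}; color 3 → {x4, x10}.
That is already a proper 3-coloring.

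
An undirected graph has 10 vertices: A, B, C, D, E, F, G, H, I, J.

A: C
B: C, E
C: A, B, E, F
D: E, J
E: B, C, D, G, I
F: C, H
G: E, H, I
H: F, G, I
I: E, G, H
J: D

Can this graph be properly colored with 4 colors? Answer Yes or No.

The chromatic number is 3. G, H, I are mutually adjacent, so at least 3 colors are needed.
3 colors suffice: color 1 → {A, E, H, J}; color 2 → {C, D, G}; color 3 → {B, F, I}.
Since 4 ≥ 3, a proper 4-coloring certainly exists.

Yes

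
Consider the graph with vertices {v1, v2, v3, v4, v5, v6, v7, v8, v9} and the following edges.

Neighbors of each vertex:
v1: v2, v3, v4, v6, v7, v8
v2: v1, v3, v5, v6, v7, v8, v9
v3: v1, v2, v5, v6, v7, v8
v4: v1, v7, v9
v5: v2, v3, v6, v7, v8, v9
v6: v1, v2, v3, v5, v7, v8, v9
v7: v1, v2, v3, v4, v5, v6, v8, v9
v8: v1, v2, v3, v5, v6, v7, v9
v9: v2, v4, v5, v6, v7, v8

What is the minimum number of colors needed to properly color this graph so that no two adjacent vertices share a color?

6

v2, v5, v6, v7, v8, v9 form a clique, so at least 6 colors are needed.
6 colors suffice: color 1 → {v7}; color 2 → {v4, v8}; color 3 → {v2}; color 4 → {v6}; color 5 → {v3, v9}; color 6 → {v1, v5}. Each edge has distinct colors on its endpoints.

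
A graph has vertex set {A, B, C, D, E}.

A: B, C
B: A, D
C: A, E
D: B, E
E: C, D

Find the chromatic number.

The cycle A-B-D-E-C-A has odd length 5, so it cannot be 2-colored; at least 3 colors are needed.
3 colors suffice: color red → {A, D}; color blue → {B, C}; color green → {E}. Every edge joins two different colors.

3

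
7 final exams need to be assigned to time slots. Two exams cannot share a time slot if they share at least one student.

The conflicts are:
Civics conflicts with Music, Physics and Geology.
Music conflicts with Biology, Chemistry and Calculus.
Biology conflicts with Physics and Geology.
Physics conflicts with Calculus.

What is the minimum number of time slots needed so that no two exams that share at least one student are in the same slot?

2

Music and Calculus conflict, so at least 2 time slots are needed.
2 time slots suffice: time slot 1 → {Music, Physics, Geology}; time slot 2 → {Civics, Biology, Chemistry, Calculus}. No two conflicting exams share a time slot.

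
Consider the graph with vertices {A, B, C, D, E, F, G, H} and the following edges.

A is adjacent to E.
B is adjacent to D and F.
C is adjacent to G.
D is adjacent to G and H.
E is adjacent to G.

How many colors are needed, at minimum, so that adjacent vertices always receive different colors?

C and G are adjacent, so at least 2 colors are needed.
One proper 2-coloring: A=red, B=red, C=blue, D=blue, E=blue, F=blue, G=red, H=red. Every edge joins two different colors.

2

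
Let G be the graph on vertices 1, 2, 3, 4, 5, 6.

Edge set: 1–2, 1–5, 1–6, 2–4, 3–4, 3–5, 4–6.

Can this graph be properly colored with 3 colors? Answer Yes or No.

Yes

The chromatic number is 3. The cycle 4-3-5-1-2-4 has odd length 5, so it cannot be 2-colored; at least 3 colors are needed.
One proper 3-coloring: 1=a, 2=b, 3=c, 4=a, 5=b, 6=b.
That is already a proper 3-coloring.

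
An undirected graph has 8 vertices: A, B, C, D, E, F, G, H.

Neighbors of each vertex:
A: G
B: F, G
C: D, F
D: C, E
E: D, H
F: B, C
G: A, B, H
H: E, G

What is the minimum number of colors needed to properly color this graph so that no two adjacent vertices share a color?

The cycle F-C-D-E-H-G-B-F has odd length 7, so it cannot be 2-colored; at least 3 colors are needed.
A valid assignment using 3 colors: A=2, B=2, C=3, D=2, E=1, F=1, G=1, H=2. Each edge has distinct colors on its endpoints.

3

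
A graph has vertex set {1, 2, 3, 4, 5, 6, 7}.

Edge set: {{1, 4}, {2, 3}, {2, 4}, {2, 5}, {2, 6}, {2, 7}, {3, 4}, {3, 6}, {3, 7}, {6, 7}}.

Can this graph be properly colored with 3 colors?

No

2, 3, 6, 7 form a clique, so at least 4 colors are needed.
So 3 colors are not enough.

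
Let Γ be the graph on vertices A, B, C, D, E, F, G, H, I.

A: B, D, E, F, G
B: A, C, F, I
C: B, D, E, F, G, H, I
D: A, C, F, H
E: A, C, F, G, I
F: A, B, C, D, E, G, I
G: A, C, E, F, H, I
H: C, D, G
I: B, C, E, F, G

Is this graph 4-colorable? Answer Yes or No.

C, E, F, G, I form a clique, so at least 5 colors are needed.
So 4 colors are not enough.

No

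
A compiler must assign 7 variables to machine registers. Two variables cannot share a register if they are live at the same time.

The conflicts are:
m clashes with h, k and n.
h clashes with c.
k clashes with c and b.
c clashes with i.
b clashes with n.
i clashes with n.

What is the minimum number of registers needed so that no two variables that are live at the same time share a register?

The cycle n-i-c-h-m-n has odd length 5, so it cannot be 2-colored; at least 3 registers are needed.
3 registers suffice: register 1 → {m, c, b}; register 2 → {h, k, n}; register 3 → {i}. Each listed conflict is separated.

3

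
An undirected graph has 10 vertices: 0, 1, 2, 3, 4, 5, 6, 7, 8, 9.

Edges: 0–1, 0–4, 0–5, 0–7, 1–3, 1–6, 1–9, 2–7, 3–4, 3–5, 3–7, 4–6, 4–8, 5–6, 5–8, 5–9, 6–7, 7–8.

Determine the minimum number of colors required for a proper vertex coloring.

2

3 and 4 are adjacent, so at least 2 colors are needed.
2 colors suffice: color a → {1, 4, 5, 7}; color b → {0, 2, 3, 6, 8, 9}. No two adjacent vertices share a color.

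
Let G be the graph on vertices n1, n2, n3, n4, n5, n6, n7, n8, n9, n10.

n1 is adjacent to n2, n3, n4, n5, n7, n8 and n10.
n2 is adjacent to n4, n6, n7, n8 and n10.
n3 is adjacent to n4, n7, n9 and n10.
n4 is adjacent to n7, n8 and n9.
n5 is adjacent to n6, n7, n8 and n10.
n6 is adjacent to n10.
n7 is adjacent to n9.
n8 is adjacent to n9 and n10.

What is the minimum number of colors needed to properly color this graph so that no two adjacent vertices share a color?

n1, n5, n8, n10 form a clique, so at least 4 colors are needed.
4 colors suffice: color 1 → {n1, n6, n9}; color 2 → {n2, n3, n5}; color 3 → {n7, n8}; color 4 → {n4, n10}. No two adjacent vertices share a color.

4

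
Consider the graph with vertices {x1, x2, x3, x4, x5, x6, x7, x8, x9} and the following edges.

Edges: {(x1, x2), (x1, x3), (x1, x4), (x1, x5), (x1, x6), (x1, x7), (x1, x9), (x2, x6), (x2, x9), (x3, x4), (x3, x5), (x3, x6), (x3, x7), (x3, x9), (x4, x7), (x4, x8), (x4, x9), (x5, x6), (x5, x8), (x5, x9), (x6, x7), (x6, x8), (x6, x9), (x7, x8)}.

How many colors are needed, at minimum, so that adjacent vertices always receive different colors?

x1, x3, x5, x6, x9 are mutually adjacent (a clique of size 5), so at least 5 colors are needed.
5 colors suffice: color 1 → {x4, x6}; color 2 → {x1, x8}; color 3 → {x7, x9}; color 4 → {x2, x3}; color 5 → {x5}. Every edge joins two different colors.

5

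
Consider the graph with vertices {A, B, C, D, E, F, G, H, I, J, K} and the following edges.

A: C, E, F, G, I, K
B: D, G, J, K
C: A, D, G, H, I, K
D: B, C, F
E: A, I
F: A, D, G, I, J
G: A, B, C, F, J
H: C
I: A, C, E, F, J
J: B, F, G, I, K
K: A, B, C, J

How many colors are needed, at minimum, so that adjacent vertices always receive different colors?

B, J, K are mutually adjacent, so at least 3 colors are needed.
3 colors suffice: color red → {B, C, E, F}; color blue → {A, D, H, J}; color green → {G, I, K}. Every edge joins two different colors.

3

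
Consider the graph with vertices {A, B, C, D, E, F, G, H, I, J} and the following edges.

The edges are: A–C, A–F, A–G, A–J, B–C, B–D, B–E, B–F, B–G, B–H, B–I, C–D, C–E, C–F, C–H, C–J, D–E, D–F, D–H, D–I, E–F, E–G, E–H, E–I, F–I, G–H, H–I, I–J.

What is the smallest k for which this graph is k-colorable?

5

B, C, D, E, F are mutually adjacent (a clique of size 5), so at least 5 colors are needed.
5 colors suffice: A=blue, B=blue, C=red, D=purple, E=green, F=yellow, G=red, H=yellow, I=red, J=green. Each edge has distinct colors on its endpoints.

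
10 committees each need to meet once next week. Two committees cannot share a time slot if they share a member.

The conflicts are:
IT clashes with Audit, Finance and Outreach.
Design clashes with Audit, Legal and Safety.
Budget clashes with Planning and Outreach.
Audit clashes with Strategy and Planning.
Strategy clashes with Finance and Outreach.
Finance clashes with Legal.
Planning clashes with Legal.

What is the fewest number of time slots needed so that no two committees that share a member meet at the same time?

The cycle Design-Audit-IT-Finance-Legal-Design has odd length 5, so it cannot be 2-colored; at least 3 time slots are needed.
3 time slots suffice: time slot 1 → {Audit, Finance, Outreach, Safety}; time slot 2 → {IT, Design, Strategy, Planning}; time slot 3 → {Budget, Legal}. Each listed conflict is separated.

3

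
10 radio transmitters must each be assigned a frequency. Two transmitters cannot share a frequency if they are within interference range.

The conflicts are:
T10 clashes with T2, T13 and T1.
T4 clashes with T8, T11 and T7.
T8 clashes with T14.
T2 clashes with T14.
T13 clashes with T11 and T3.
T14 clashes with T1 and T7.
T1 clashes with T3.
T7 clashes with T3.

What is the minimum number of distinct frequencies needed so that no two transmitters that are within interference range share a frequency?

The cycle T7-T4-T11-T13-T3-T7 has odd length 5, so it cannot be 2-colored; at least 3 frequencies are needed.
Using 3 frequencies: T10=1, T4=1, T8=2, T2=2, T13=2, T14=1, T1=2, T11=3, T7=2, T3=1. No two conflicting transmitters share a frequency.

3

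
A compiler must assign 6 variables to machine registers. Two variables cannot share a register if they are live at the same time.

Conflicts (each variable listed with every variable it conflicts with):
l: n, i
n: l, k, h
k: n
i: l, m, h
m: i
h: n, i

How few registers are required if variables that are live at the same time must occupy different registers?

i and h conflict, so at least 2 registers are needed.
Using 2 registers: l=2, n=1, k=2, i=1, m=2, h=2. Each listed conflict is separated.

2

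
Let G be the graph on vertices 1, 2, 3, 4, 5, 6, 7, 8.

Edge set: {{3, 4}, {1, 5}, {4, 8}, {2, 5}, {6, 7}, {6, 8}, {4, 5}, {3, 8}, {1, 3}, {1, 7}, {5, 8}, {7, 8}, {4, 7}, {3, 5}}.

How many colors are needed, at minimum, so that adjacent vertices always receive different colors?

4

3, 4, 5, 8 form a clique, so at least 4 colors are needed.
4 colors suffice: color a → {1, 2, 8}; color b → {5, 7}; color c → {3, 6}; color d → {4}. No two adjacent vertices share a color.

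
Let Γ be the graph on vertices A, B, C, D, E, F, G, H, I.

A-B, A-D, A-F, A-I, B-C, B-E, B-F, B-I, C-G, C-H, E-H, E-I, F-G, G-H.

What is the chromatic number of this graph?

3

A, B, I are pairwise adjacent, so at least 3 colors are needed.
3 colors suffice: color 1 → {B, D, H}; color 2 → {A, E, G}; color 3 → {C, F, I}. Every edge joins two different colors.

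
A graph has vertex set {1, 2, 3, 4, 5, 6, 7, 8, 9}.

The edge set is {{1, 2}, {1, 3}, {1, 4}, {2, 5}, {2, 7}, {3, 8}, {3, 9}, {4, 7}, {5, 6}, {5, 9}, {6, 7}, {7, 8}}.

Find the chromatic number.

3

The cycle 1-2-7-8-3-1 has odd length 5, so it cannot be 2-colored; at least 3 colors are needed.
3 colors suffice: color a → {1, 5, 7}; color b → {2, 3, 4, 6}; color c → {8, 9}. No two adjacent vertices share a color.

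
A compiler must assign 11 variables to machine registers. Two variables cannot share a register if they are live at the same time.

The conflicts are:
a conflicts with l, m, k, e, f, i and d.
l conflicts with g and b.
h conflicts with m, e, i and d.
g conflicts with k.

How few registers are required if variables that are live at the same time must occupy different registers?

2

h and d conflict, so at least 2 registers are needed.
Using 2 registers: a=1, l=2, h=1, g=1, m=2, k=2, e=2, f=2, i=2, d=2, b=1. Each listed conflict is separated.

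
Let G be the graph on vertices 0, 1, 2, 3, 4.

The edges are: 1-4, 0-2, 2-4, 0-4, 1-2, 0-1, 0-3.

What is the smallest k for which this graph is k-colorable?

0, 1, 2, 4 form a clique, so at least 4 colors are needed.
4 colors suffice: color red → {0}; color blue → {2, 3}; color green → {1}; color yellow → {4}. Every edge joins two different colors.

4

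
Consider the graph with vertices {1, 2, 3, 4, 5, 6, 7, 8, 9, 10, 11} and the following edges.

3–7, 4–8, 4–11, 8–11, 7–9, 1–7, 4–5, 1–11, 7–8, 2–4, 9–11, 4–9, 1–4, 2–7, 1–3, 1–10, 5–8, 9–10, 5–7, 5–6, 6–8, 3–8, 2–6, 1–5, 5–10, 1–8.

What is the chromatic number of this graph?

1, 3, 7, 8 are mutually adjacent (a clique of size 4), so at least 4 colors are needed.
One proper 4-coloring: 1=blue, 2=red, 3=yellow, 4=green, 5=yellow, 6=blue, 7=green, 8=red, 9=red, 10=green, 11=yellow. Every edge joins two different colors.

4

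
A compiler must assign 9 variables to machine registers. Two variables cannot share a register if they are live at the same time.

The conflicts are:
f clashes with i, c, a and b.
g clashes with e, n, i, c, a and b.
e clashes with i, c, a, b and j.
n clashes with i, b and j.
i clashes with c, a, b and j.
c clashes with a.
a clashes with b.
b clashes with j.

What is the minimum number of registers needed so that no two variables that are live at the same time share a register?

5

g, e, i, a, b all conflict with each other, so at least 5 registers are needed.
5 registers suffice: f=4, g=5, e=4, n=4, i=1, c=2, a=3, b=2, j=3. Each listed conflict is separated.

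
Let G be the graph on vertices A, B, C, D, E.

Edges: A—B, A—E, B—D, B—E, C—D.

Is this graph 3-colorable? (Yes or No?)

The chromatic number is 3. A, B, E form a triangle, so at least 3 colors are needed.
3 colors suffice: color 1 → {B, C}; color 2 → {A, D}; color 3 → {E}.
That is already a proper 3-coloring.

Yes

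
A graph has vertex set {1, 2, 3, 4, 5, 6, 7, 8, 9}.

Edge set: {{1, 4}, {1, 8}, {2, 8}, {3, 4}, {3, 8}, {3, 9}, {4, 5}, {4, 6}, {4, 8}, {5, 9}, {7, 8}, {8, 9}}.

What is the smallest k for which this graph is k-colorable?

3, 8, 9 are mutually adjacent, so at least 3 colors are needed.
3 colors suffice: color red → {5, 6, 8}; color blue → {2, 4, 7, 9}; color green → {1, 3}. Each edge has distinct colors on its endpoints.

3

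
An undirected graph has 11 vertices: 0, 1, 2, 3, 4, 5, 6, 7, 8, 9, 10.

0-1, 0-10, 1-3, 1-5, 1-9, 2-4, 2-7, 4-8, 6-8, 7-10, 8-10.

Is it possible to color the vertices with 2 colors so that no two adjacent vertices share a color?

No

The cycle 4-2-7-10-8-4 has odd length 5, so it cannot be 2-colored; at least 3 colors are needed.
So 2 colors are not enough.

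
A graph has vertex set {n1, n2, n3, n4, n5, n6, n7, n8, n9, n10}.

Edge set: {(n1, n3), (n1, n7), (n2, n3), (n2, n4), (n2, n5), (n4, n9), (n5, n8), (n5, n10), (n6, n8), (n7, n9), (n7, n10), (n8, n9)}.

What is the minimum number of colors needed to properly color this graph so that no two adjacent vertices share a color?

The cycle n7-n9-n8-n5-n10-n7 has odd length 5, so it cannot be 2-colored; at least 3 colors are needed.
A valid assignment using 3 colors: n1=3, n2=1, n3=2, n4=3, n5=2, n6=2, n7=1, n8=1, n9=2, n10=3. Every edge joins two different colors.

3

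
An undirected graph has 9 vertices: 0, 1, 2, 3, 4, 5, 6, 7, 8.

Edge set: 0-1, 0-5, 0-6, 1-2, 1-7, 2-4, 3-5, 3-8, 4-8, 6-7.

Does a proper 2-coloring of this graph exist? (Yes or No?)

The cycle 3-5-0-1-2-4-8-3 has odd length 7, so it cannot be 2-colored; at least 3 colors are needed.
So 2 colors are not enough.

No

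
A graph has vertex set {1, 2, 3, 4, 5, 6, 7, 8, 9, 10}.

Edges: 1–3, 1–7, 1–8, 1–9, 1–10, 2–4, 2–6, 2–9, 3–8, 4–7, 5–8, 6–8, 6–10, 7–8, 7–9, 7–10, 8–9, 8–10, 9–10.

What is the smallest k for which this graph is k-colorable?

5

1, 7, 8, 9, 10 form a clique, so at least 5 colors are needed.
One proper 5-coloring: 1=yellow, 2=red, 3=blue, 4=blue, 5=blue, 6=blue, 7=green, 8=red, 9=blue, 10=purple. Every edge joins two different colors.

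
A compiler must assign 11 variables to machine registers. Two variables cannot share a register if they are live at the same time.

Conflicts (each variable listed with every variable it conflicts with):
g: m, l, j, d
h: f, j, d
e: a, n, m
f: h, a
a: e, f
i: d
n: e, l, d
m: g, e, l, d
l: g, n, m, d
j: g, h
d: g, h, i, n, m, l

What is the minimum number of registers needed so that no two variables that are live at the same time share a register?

g, m, l, d pairwise conflict, so at least 4 registers are needed.
Using 4 registers: g=4, h=2, e=1, f=1, a=2, i=2, n=3, m=3, l=2, j=1, d=1. Every pair that conflicts lands in different registers.

4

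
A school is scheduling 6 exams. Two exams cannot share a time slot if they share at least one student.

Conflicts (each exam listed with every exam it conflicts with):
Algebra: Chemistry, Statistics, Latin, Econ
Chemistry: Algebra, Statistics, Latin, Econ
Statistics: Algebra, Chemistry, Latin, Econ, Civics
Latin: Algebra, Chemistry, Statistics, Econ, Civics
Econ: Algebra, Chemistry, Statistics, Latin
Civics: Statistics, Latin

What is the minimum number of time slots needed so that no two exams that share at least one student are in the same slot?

5

Algebra, Chemistry, Statistics, Latin, Econ pairwise conflict, so at least 5 time slots are needed.
5 time slots suffice: time slot 1 → {Latin}; time slot 2 → {Statistics}; time slot 3 → {Chemistry, Civics}; time slot 4 → {Econ}; time slot 5 → {Algebra}. No two conflicting exams share a time slot.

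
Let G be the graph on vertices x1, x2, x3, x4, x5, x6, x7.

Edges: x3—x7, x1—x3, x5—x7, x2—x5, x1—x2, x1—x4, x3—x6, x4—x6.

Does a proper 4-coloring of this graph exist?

The chromatic number is 3. The cycle x2-x5-x7-x3-x1-x2 has odd length 5, so it cannot be 2-colored; at least 3 colors are needed.
3 colors suffice: color 1 → {x1, x6, x7}; color 2 → {x2, x3, x4}; color 3 → {x5}.
Since 4 ≥ 3, a proper 4-coloring certainly exists.

Yes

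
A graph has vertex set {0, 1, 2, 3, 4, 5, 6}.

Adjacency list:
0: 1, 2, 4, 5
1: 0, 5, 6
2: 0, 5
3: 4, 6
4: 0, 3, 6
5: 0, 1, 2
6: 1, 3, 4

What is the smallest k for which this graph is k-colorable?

3

0, 1, 5 form a triangle, so at least 3 colors are needed.
3 colors suffice: 0=red, 1=blue, 2=blue, 3=green, 4=blue, 5=green, 6=red. No two adjacent vertices share a color.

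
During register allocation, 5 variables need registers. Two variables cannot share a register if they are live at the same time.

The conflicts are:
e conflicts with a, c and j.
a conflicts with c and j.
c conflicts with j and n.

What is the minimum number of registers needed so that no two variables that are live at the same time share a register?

e, a, c, j all conflict with each other, so at least 4 registers are needed.
Using 4 registers: e=2, a=4, c=1, j=3, n=2. Every pair that conflicts lands in different registers.

4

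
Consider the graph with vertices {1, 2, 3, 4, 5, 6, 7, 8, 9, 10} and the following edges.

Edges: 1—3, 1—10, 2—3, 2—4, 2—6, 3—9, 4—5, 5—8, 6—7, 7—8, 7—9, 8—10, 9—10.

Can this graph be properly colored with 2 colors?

No

The cycle 3-9-7-6-2-3 has odd length 5, so it cannot be 2-colored; at least 3 colors are needed.
So 2 colors are not enough.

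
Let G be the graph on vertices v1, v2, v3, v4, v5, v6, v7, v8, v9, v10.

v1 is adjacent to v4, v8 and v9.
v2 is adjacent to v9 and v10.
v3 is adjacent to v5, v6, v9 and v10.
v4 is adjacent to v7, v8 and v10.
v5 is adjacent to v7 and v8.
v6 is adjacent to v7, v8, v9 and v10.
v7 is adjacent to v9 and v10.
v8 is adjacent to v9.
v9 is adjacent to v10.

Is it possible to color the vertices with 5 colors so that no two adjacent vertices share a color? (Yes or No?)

Yes

The chromatic number is 4. v6, v7, v9, v10 are mutually adjacent (a clique of size 4), so at least 4 colors are needed.
One proper 4-coloring: v1=3, v2=3, v3=3, v4=1, v5=1, v6=4, v7=3, v8=2, v9=1, v10=2.
Since 5 ≥ 4, a proper 5-coloring certainly exists.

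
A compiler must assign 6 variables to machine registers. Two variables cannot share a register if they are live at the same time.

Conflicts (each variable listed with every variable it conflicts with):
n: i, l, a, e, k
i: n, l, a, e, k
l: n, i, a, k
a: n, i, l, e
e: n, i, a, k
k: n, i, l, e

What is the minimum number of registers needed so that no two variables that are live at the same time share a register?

n, i, a, e all conflict with each other, so at least 4 registers are needed.
4 registers suffice: n=2, i=1, l=3, a=4, e=3, k=4. Every pair that conflicts lands in different registers.

4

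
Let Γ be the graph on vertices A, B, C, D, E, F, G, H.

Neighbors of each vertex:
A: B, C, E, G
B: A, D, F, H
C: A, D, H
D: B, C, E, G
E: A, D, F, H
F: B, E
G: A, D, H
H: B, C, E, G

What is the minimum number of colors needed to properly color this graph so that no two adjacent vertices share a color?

2

A and B are adjacent, so at least 2 colors are needed.
2 colors suffice: color 1 → {A, D, F, H}; color 2 → {B, C, E, G}. Every edge joins two different colors.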